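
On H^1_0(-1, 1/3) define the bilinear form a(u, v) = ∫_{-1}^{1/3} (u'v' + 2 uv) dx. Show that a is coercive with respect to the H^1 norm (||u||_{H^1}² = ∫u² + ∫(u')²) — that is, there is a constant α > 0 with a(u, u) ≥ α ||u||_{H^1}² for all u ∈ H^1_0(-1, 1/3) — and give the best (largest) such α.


α = 1

Coercivity of a(·,·) on H^1_0(-1, 1/3) means a(u, u) ≥ α ||u||_{H^1}² for every u ∈ H^1_0.
The interval has length L = 4/3, and Poincaré/coercivity depend only on L. Here a(u, u) = ∫(u')² + (2)·∫u².
Here c = 2 ≥ 1, so a(u,u) = ∫(u')² + c∫u² ≥ ∫(u')² + ∫u² = ||u||_{H^1}², i.e. α = 1 works. No larger α is possible: a(u,u) ≥ α||u||_{H^1}² means (1−α)∫(u')² ≥ (α−c)∫u², and for the modes u_n = sin(nπ(x−x₀)/L) (x₀ the left endpoint) one has ∫u_n²/∫(u_n')² = (L/(nπ))² → 0, so a(u_n,u_n)/||u_n||_{H^1}² → 1. Hence the optimal constant is α = 1.
Therefore α = 1.


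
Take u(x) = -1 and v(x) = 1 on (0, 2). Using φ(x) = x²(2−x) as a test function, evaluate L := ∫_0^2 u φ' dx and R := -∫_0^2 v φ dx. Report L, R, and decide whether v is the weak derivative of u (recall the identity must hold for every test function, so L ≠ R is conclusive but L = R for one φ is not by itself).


LHS = 0, RHS = -4/3. No, v is not the weak derivative of u.

u(x) = -1, classical derivative u'(x) = 0.
φ(x) = x²(2−x), so φ'(x) = x*(4 - 3*x).
Note φ(0) = φ(2) = 0, so the boundary term u·φ vanishes.
LHS = ∫_0^2 u(x) φ'(x) dx = ∫_0^2 (3*x^2 - 4*x) dx. Term by term:
  ∫_0^2 3*x^2 dx = 8;  ∫_0^2 -4*x dx = -8.
Sum: 8 − 8 = 0.
So LHS = 0.
∫_0^2 v(x) φ(x) dx = ∫_0^2 (-x^3 + 2*x^2) dx. Term by term:
  ∫_0^2 -x^3 dx = -4;  ∫_0^2 2*x^2 dx = 16/3.
Sum: -4 + 16/3 = 4/3.
So RHS = -∫_0^2 v(x) φ(x) dx = -4/3.
LHS − RHS = 4/3 ≠ 0, so the identity fails.
(For a valid weak derivative the identity must hold for EVERY test function, in particular this one. The failure shows v is NOT the weak derivative of u.)
Correct weak derivative would be u'(x) = 0.


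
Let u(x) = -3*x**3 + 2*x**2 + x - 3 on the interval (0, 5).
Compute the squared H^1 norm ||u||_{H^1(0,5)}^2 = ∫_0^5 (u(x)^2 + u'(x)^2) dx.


||u||_{H^1}^2 = 4632275/42

The H^1 norm (squared) on an interval (0, L) is
  ||u||_{H^1}^2 = ∫_0^L u(x)^2 dx + ∫_0^L u'(x)^2 dx.
Compute u'(x) = -9*x**2 + 4*x + 1.
Then u(x)^2 = 9*x**6 - 12*x**5 - 2*x**4 + 22*x**3 - 11*x**2 - 6*x + 9 and u'(x)^2 = 81*x**4 - 72*x**3 - 2*x**2 + 8*x + 1.
Integrate each monomial from 0 to 5 using ∫_0^5 c·x^n dx = c·5^(n+1)/(n+1):
  ∫_0^5 u(x)^2 dx = ∫_0^5 (9*x^6 - 12*x^5 - 2*x^4 + 22*x^3 - 11*x^2 - 6*x + 9) dx. Term by term:
    ∫_0^5 9*x^6 dx = 703125/7;  ∫_0^5 -12*x^5 dx = -31250;  ∫_0^5 -2*x^4 dx = -1250;
    ∫_0^5 22*x^3 dx = 6875/2;  ∫_0^5 -11*x^2 dx = -1375/3;  ∫_0^5 -6*x dx = -75;
    ∫_0^5 9 dx = 45.
  Sum: 703125/7 − 31250 − 1250 + 6875/2 − 1375/3 − 75 + 45 = 2977615/42.
  ∫_0^5 u'(x)^2 dx = ∫_0^5 (81*x^4 - 72*x^3 - 2*x^2 + 8*x + 1) dx. Term by term:
    ∫_0^5 81*x^4 dx = 50625;  ∫_0^5 -72*x^3 dx = -11250;  ∫_0^5 -2*x^2 dx = -250/3;
    ∫_0^5 8*x dx = 100;  ∫_0^5 1 dx = 5.
  Sum: 50625 − 11250 − 250/3 + 100 + 5 = 118190/3.
Adding: ||u||_{H^1}^2 = 2977615/42 + 118190/3 = 4632275/42.


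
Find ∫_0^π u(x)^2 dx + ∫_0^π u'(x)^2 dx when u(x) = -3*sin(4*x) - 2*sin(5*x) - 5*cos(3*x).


||u||_{H^1(0,π)}^2 = 2400/7 + 507*π/2

u'(x) = 15*sin(3*x) - 12*cos(4*x) - 10*cos(5*x).
Expand u² and (u')² and integrate term by term on (0, π), using: for integers n ≥ 1, ∫_0^π sin²(nx) dx = ∫_0^π cos²(nx) dx = π/2; for n ≠ n', ∫_0^π sin(nx)sin(n'x) dx = ∫_0^π cos(nx)cos(n'x) dx = 0; and by product-to-sum, ∫_0^π sin(nx)cos(n'x) dx = ½∫_0^π [sin((n+n')x) + sin((n−n')x)] dx, which is 0 when n+n' is even and 2n/(n²−n'²) when n+n' is odd (it need not vanish on (0, π)).
  u² squared terms: (-5)²·∫cos(3x)² dx = 25·π/2 = 25*π/2;  (-3)²·∫sin(4x)² dx = 9·π/2 = 9*π/2;  (-2)²·∫sin(5x)² dx = 4·π/2 = 2*π.
  u² cross terms: 2·(-5)·(-3)·∫cos(3x)·sin(4x) dx = 30·(8/7) = 240/7;  2·(-5)·(-2)·∫cos(3x)·sin(5x) dx = 20·(0) = 0;  2·(-3)·(-2)·∫sin(4x)·sin(5x) dx = 12·(0) = 0.
  So ∫_0^π u² dx = 25*π/2 + 9*π/2 + 2*π + 240/7 + 0 + 0 = 240/7 + 19*π.
  (u')² squared terms: (-12)²·∫cos(4x)² dx = 144·π/2 = 72*π;  (-10)²·∫cos(5x)² dx = 100·π/2 = 50*π;  (15)²·∫sin(3x)² dx = 225·π/2 = 225*π/2.
  (u')² cross terms: 2·(-12)·(-10)·∫cos(4x)·cos(5x) dx = 240·(0) = 0;  2·(-12)·(15)·∫cos(4x)·sin(3x) dx = -360·(-6/7) = 2160/7;  2·(-10)·(15)·∫cos(5x)·sin(3x) dx = -300·(0) = 0.
  So ∫_0^π (u')² dx = 72*π + 50*π + 225*π/2 + 0 + 2160/7 + 0 = 2160/7 + 469*π/2.
||u||_{H^1}^2 = (240/7 + 19*π) + (2160/7 + 469*π/2) = 2400/7 + 507*π/2.


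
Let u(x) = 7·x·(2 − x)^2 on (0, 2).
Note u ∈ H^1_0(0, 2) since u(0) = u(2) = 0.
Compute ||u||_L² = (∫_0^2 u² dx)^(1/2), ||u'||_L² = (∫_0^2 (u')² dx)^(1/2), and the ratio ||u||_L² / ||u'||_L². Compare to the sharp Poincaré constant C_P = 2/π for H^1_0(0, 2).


||u||_L² / ||u'||_L² = sqrt(14)/7 < C_P = 2/π.

u(x) = 7·x·(2 − x)^2, so u'(x) = 7*(x - 2)*(3*x - 2).
u(x) = 7·x·(2 − x)^2 vanishes at x = 0 and x = 2, so u ∈ H^1_0(0, 2). Differentiate via the product rule and integrate the resulting polynomials term by term.
  ∫_0^2 u² dx = ∫_0^2 (49*x^6 - 392*x^5 + 1176*x^4 - 1568*x^3 + 784*x^2) dx. Term by term:
    ∫_0^2 49*x^6 dx = 896;  ∫_0^2 -392*x^5 dx = -12544/3;  ∫_0^2 1176*x^4 dx = 37632/5;
    ∫_0^2 -1568*x^3 dx = -6272;  ∫_0^2 784*x^2 dx = 6272/3.
  Sum: 896 − 12544/3 + 37632/5 − 6272 + 6272/3 = 896/15.
  ∫_0^2 (u')² dx = ∫_0^2 (441*x^4 - 2352*x^3 + 4312*x^2 - 3136*x + 784) dx. Term by term:
    ∫_0^2 441*x^4 dx = 14112/5;  ∫_0^2 -2352*x^3 dx = -9408;  ∫_0^2 4312*x^2 dx = 34496/3;
    ∫_0^2 -3136*x dx = -6272;  ∫_0^2 784 dx = 1568.
  Sum: 14112/5 − 9408 + 34496/3 − 6272 + 1568 = 3136/15.
∫_0^2 u² dx = 896/15, so ||u||_L² = 8*sqrt(210)/15.
∫_0^2 (u')² dx = 3136/15, so ||u'||_L² = 56*sqrt(15)/15.
Ratio ||u||_L² / ||u'||_L² = sqrt(14)/7.
Sharp Poincaré constant on H^1_0(0, 2) is C_P = L/π = 2/π, achieved by sin(π/2·x).
A polynomial bump cannot attain the sharp Poincaré constant (only the first sine eigenfunction does), so the ratio is strictly less than C_P, consistent with ||u||_L² ≤ C_P ||u'||_L².


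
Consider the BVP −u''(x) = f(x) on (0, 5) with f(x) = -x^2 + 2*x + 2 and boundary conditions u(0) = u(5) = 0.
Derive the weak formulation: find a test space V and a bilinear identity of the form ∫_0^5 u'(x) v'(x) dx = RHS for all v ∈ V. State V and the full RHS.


V = H^1_0(0, 5) (so v(0) = v(5) = 0); weak form: ∫_0^5 u'v' dx = ∫_0^5 (-x^2 + 2*x + 2) v dx for all v ∈ V.

Multiply both sides by a test function v and integrate from 0 to 5:
  ∫_0^5 −u''(x) v(x) dx = ∫_0^5 f(x) v(x) dx.
Integrate the LHS by parts once:
  ∫_0^5 −u'' v dx = −[u'(x) v(x)]_0^5 + ∫_0^5 u'(x) v'(x) dx.
Thus ∫_0^5 u'(x) v'(x) dx = ∫_0^5 f(x) v(x) dx + [u'(x) v(x)]_0^5.
Choose V so that boundary terms are either known or forced to vanish.
u is Dirichlet: u(0) = u(5) = 0. Let V = H^1_0(0, 5); then v(0) = v(5) = 0, and [u' v]_0^5 = 0.
Weak formulation: find u (satisfying any essential BC) such that ∫_0^5 u'(x) v'(x) dx = ∫_0^5 f v dx for all v ∈ V.
Substituting f(x) = -x^2 + 2*x + 2, the right-hand side is ∫_0^5 (-x^2 + 2*x + 2) v dx.


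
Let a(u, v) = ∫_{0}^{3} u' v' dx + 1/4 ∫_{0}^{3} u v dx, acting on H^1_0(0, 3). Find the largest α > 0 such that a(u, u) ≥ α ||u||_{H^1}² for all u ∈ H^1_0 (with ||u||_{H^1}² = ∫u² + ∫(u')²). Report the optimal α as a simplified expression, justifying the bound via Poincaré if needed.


α = (9/4 + π^2)/(9 + π^2)

Coercivity of a(·,·) on H^1_0(0, 3) means a(u, u) ≥ α ||u||_{H^1}² for every u ∈ H^1_0.
The interval has length L = 3, and Poincaré/coercivity depend only on L. Here a(u, u) = ∫(u')² + (1/4)·∫u².
Here 0 < c = 1/4 < 1. The condition a(u,u) ≥ α||u||_{H^1}² reads (1−α)∫(u')² ≥ (α−c)∫u². Any admissible α is ≤ 1 (rapidly oscillating u have ∫u²/∫(u')² → 0), and α = 1 would force 0 ≥ (1−c)∫u², impossible since c < 1; so 1−α > 0. By the sharp Poincaré inequality on H^1_0 of an interval of length L, ∫(u')² ≥ (π/L)²∫u² with equality for the first sine mode sin(π(x−x₀)/L) (x₀ the left endpoint), so the inequality holds for all u iff (1−α)(π/L)² ≥ α − c, i.e. α ≤ ((π/L)² + c)/((π/L)² + 1) = (1 + c(L/π)²)/(1 + (L/π)²). With (π/L)² = π^2/9 and c = 1/4, the largest admissible constant is α = ((π/L)² + c)/((π/L)² + 1).
Simplifying, α = (9/4 + π^2)/(9 + π^2).


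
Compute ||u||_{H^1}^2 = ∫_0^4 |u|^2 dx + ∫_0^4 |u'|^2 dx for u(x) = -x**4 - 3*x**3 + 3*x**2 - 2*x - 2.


||u||_{H^1}^2 = 53425376/315

The H^1 norm (squared) on an interval (0, L) is
  ||u||_{H^1}^2 = ∫_0^L u(x)^2 dx + ∫_0^L u'(x)^2 dx.
Compute u'(x) = -4*x**3 - 9*x**2 + 6*x - 2.
Then u(x)^2 = x**8 + 6*x**7 + 3*x**6 - 14*x**5 + 25*x**4 - 8*x**2 + 8*x + 4 and u'(x)^2 = 16*x**6 + 72*x**5 + 33*x**4 - 92*x**3 + 72*x**2 - 24*x + 4.
Integrate each monomial from 0 to 4 using ∫_0^4 c·x^n dx = c·4^(n+1)/(n+1):
  ∫_0^4 u(x)^2 dx = ∫_0^4 (x^8 + 6*x^7 + 3*x^6 - 14*x^5 + 25*x^4 - 8*x^2 + 8*x + 4) dx. Term by term:
    ∫_0^4 x^8 dx = 262144/9;  ∫_0^4 6*x^7 dx = 49152;  ∫_0^4 3*x^6 dx = 49152/7;
    ∫_0^4 -14*x^5 dx = -28672/3;  ∫_0^4 25*x^4 dx = 5120;  ∫_0^4 -8*x^2 dx = -512/3;
    ∫_0^4 8*x dx = 64;  ∫_0^4 4 dx = 16.
  Sum: 262144/9 + 49152 + 49152/7 − 28672/3 + 5120 − 512/3 + 64 + 16 = 5088688/63.
  ∫_0^4 u'(x)^2 dx = ∫_0^4 (16*x^6 + 72*x^5 + 33*x^4 - 92*x^3 + 72*x^2 - 24*x + 4) dx. Term by term:
    ∫_0^4 16*x^6 dx = 262144/7;  ∫_0^4 72*x^5 dx = 49152;  ∫_0^4 33*x^4 dx = 33792/5;
    ∫_0^4 -92*x^3 dx = -5888;  ∫_0^4 72*x^2 dx = 1536;  ∫_0^4 -24*x dx = -192;
    ∫_0^4 4 dx = 16.
  Sum: 262144/7 + 49152 + 33792/5 − 5888 + 1536 − 192 + 16 = 3109104/35.
Adding: ||u||_{H^1}^2 = 5088688/63 + 3109104/35 = 53425376/315.


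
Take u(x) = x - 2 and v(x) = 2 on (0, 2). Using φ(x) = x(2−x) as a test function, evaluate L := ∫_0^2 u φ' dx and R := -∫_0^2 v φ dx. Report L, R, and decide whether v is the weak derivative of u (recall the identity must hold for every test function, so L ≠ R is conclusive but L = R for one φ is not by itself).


LHS = -4/3, RHS = -8/3. No, v is not the weak derivative of u.

u(x) = x - 2, classical derivative u'(x) = 1.
φ(x) = x(2−x), so φ'(x) = 2 - 2*x.
Note φ(0) = φ(2) = 0, so the boundary term u·φ vanishes.
LHS = ∫_0^2 u(x) φ'(x) dx = ∫_0^2 (-2*x^2 + 6*x - 4) dx. Term by term:
  ∫_0^2 -2*x^2 dx = -16/3;  ∫_0^2 6*x dx = 12;  ∫_0^2 -4 dx = -8.
Sum: -16/3 + 12 − 8 = -4/3.
So LHS = -4/3.
∫_0^2 v(x) φ(x) dx = ∫_0^2 (-2*x^2 + 4*x) dx. Term by term:
  ∫_0^2 -2*x^2 dx = -16/3;  ∫_0^2 4*x dx = 8.
Sum: -16/3 + 8 = 8/3.
So RHS = -∫_0^2 v(x) φ(x) dx = -8/3.
LHS − RHS = 4/3 ≠ 0, so the identity fails.
(For a valid weak derivative the identity must hold for EVERY test function, in particular this one. The failure shows v is NOT the weak derivative of u.)
Correct weak derivative would be u'(x) = 1.


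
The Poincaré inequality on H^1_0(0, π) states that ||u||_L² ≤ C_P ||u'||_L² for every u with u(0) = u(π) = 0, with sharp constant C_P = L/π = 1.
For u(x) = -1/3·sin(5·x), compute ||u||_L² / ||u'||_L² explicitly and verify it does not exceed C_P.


||u||_L² / ||u'||_L² = 1/5 < C_P = 1.

u(x) = -1/3·sin(5·x), so u'(x) = -5*cos(5*x)/3.
Writing u(x) = A·sin(kπx/L) with A = -1/3 and k = 5, use ∫_0^L sin²(kπx/L) dx = L/2 and ∫_0^L cos²(kπx/L) dx = L/2.
u² = 1/9·sin²(5·x) and (u')² = 25/9·cos²(5·x), and each of sin², cos² integrates to L/2 = π/2 over (0, π).
∫_0^π u² dx = π/18, so ||u||_L² = sqrt(2)*sqrt(π)/6.
∫_0^π (u')² dx = 25*π/18, so ||u'||_L² = 5*sqrt(2)*sqrt(π)/6.
Ratio ||u||_L² / ||u'||_L² = 1/5.
Sharp Poincaré constant on H^1_0(0, π) is C_P = L/π = 1, achieved by sin(x).
This is the k = 5 harmonic; the ratio L/(kπ) is strictly less than C_P = L/π, consistent with the sharp inequality ||u||_L² ≤ C_P ||u'||_L².


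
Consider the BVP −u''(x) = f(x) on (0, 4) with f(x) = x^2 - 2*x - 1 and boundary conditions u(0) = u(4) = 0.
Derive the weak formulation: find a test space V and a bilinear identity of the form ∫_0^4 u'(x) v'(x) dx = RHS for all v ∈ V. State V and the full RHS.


V = H^1_0(0, 4) (so v(0) = v(4) = 0); weak form: ∫_0^4 u'v' dx = ∫_0^4 (x^2 - 2*x - 1) v dx for all v ∈ V.

Multiply both sides by a test function v and integrate from 0 to 4:
  ∫_0^4 −u''(x) v(x) dx = ∫_0^4 f(x) v(x) dx.
Integrate the LHS by parts once:
  ∫_0^4 −u'' v dx = −[u'(x) v(x)]_0^4 + ∫_0^4 u'(x) v'(x) dx.
Thus ∫_0^4 u'(x) v'(x) dx = ∫_0^4 f(x) v(x) dx + [u'(x) v(x)]_0^4.
Choose V so that boundary terms are either known or forced to vanish.
u is Dirichlet: u(0) = u(4) = 0. Let V = H^1_0(0, 4); then v(0) = v(4) = 0, and [u' v]_0^4 = 0.
Weak formulation: find u (satisfying any essential BC) such that ∫_0^4 u'(x) v'(x) dx = ∫_0^4 f v dx for all v ∈ V.
Substituting f(x) = x^2 - 2*x - 1, the right-hand side is ∫_0^4 (x^2 - 2*x - 1) v dx.


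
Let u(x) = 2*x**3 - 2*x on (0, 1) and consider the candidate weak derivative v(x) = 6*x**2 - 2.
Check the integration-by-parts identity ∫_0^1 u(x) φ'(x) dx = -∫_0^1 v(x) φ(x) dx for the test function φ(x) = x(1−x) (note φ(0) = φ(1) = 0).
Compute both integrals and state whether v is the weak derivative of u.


LHS = 1/30, RHS = 1/30. Yes, v = u' weakly.

u(x) = 2*x**3 - 2*x, classical derivative u'(x) = 6*x**2 - 2.
φ(x) = x(1−x), so φ'(x) = 1 - 2*x.
Note φ(0) = φ(1) = 0, so the boundary term u·φ vanishes.
LHS = ∫_0^1 u(x) φ'(x) dx = ∫_0^1 (-4*x^4 + 2*x^3 + 4*x^2 - 2*x) dx. Term by term:
  ∫_0^1 -4*x^4 dx = -4/5;  ∫_0^1 2*x^3 dx = 1/2;  ∫_0^1 4*x^2 dx = 4/3;
  ∫_0^1 -2*x dx = -1.
Sum: -4/5 + 1/2 + 4/3 − 1 = 1/30.
So LHS = 1/30.
∫_0^1 v(x) φ(x) dx = ∫_0^1 (-6*x^4 + 6*x^3 + 2*x^2 - 2*x) dx. Term by term:
  ∫_0^1 -6*x^4 dx = -6/5;  ∫_0^1 6*x^3 dx = 3/2;  ∫_0^1 2*x^2 dx = 2/3;
  ∫_0^1 -2*x dx = -1.
Sum: -6/5 + 3/2 + 2/3 − 1 = -1/30.
So RHS = -∫_0^1 v(x) φ(x) dx = 1/30.
LHS = RHS, so the identity holds for this test φ.
Moreover u is smooth here and v(x) = u'(x) = 6*x**2 - 2 pointwise, so the identity holds for every test function. Hence v is the weak derivative of u.


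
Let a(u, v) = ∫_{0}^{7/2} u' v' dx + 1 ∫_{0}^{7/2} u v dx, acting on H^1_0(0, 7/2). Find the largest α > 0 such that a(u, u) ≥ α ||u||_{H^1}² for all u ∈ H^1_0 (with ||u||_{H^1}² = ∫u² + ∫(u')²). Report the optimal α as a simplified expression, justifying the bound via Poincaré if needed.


α = 1

Coercivity of a(·,·) on H^1_0(0, 7/2) means a(u, u) ≥ α ||u||_{H^1}² for every u ∈ H^1_0.
The interval has length L = 7/2, and Poincaré/coercivity depend only on L. Here a(u, u) = ∫(u')² + (1)·∫u².
Here c = 1 ≥ 1, so a(u,u) = ∫(u')² + c∫u² ≥ ∫(u')² + ∫u² = ||u||_{H^1}², i.e. α = 1 works. No larger α is possible: a(u,u) ≥ α||u||_{H^1}² means (1−α)∫(u')² ≥ (α−c)∫u², and for the modes u_n = sin(nπ(x−x₀)/L) (x₀ the left endpoint) one has ∫u_n²/∫(u_n')² = (L/(nπ))² → 0, so a(u_n,u_n)/||u_n||_{H^1}² → 1. Hence the optimal constant is α = 1.
Therefore α = 1.


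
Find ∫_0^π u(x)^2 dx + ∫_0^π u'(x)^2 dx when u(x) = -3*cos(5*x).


||u||_{H^1(0,π)}^2 = 117*π

u'(x) = 15*sin(5*x).
Expand u² and (u')² and integrate term by term on (0, π), using: for integers n ≥ 1, ∫_0^π sin²(nx) dx = ∫_0^π cos²(nx) dx = π/2; for n ≠ n', ∫_0^π sin(nx)sin(n'x) dx = ∫_0^π cos(nx)cos(n'x) dx = 0; and by product-to-sum, ∫_0^π sin(nx)cos(n'x) dx = ½∫_0^π [sin((n+n')x) + sin((n−n')x)] dx, which is 0 when n+n' is even and 2n/(n²−n'²) when n+n' is odd (it need not vanish on (0, π)).
  u² squared terms: (-3)²·∫cos(5x)² dx = 9·π/2 = 9*π/2.
  So ∫_0^π u² dx = 9*π/2.
  (u')² squared terms: (15)²·∫sin(5x)² dx = 225·π/2 = 225*π/2.
  So ∫_0^π (u')² dx = 225*π/2.
||u||_{H^1}^2 = (9*π/2) + (225*π/2) = 117*π.


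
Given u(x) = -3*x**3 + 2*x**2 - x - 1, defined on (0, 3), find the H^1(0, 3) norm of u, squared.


||u||_{H^1}^2 = 323187/70

The H^1 norm (squared) on an interval (0, L) is
  ||u||_{H^1}^2 = ∫_0^L u(x)^2 dx + ∫_0^L u'(x)^2 dx.
Compute u'(x) = -9*x**2 + 4*x - 1.
Then u(x)^2 = 9*x**6 - 12*x**5 + 10*x**4 + 2*x**3 - 3*x**2 + 2*x + 1 and u'(x)^2 = 81*x**4 - 72*x**3 + 34*x**2 - 8*x + 1.
Integrate each monomial from 0 to 3 using ∫_0^3 c·x^n dx = c·3^(n+1)/(n+1):
  ∫_0^3 u(x)^2 dx = ∫_0^3 (9*x^6 - 12*x^5 + 10*x^4 + 2*x^3 - 3*x^2 + 2*x + 1) dx. Term by term:
    ∫_0^3 9*x^6 dx = 19683/7;  ∫_0^3 -12*x^5 dx = -1458;  ∫_0^3 10*x^4 dx = 486;
    ∫_0^3 2*x^3 dx = 81/2;  ∫_0^3 -3*x^2 dx = -27;  ∫_0^3 2*x dx = 9;
    ∫_0^3 1 dx = 3.
  Sum: 19683/7 − 1458 + 486 + 81/2 − 27 + 9 + 3 = 26115/14.
  ∫_0^3 u'(x)^2 dx = ∫_0^3 (81*x^4 - 72*x^3 + 34*x^2 - 8*x + 1) dx. Term by term:
    ∫_0^3 81*x^4 dx = 19683/5;  ∫_0^3 -72*x^3 dx = -1458;  ∫_0^3 34*x^2 dx = 306;
    ∫_0^3 -8*x dx = -36;  ∫_0^3 1 dx = 3.
  Sum: 19683/5 − 1458 + 306 − 36 + 3 = 13758/5.
Adding: ||u||_{H^1}^2 = 26115/14 + 13758/5 = 323187/70.


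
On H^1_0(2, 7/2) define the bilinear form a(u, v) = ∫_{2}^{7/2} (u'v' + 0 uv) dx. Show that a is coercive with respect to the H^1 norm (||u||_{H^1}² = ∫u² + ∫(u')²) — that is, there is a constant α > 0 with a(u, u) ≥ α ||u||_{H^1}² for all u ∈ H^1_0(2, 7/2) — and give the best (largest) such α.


α = 4*π^2/(9 + 4*π^2)

Coercivity of a(·,·) on H^1_0(2, 7/2) means a(u, u) ≥ α ||u||_{H^1}² for every u ∈ H^1_0.
The interval has length L = 3/2, and Poincaré/coercivity depend only on L. Here a(u, u) = ∫(u')² + (0)·∫u².
Here c = 0, so a(u,u) = ∫(u')² alone. The condition a(u,u) ≥ α||u||_{H^1}² reads (1−α)∫(u')² ≥ (α−c)∫u². Any admissible α is ≤ 1 (rapidly oscillating u have ∫u²/∫(u')² → 0), and α = 1 would force 0 ≥ (1−c)∫u², impossible since c < 1; so 1−α > 0. By the sharp Poincaré inequality on H^1_0 of an interval of length L, ∫(u')² ≥ (π/L)²∫u² with equality for the first sine mode sin(π(x−x₀)/L) (x₀ the left endpoint), so the inequality holds for all u iff (1−α)(π/L)² ≥ α − c, i.e. α ≤ ((π/L)² + c)/((π/L)² + 1) = (1 + c(L/π)²)/(1 + (L/π)²). (Direct route, valid since c ≤ 0: Poincaré gives c∫u² ≥ c(L/π)²∫(u')², so a(u,u) ≥ (1 + c(L/π)²)∫(u')², while ||u||_{H^1}² ≤ (1 + (L/π)²)∫(u')²; dividing yields the same α.) With (π/L)² = 4*π^2/9 and c = 0, the largest admissible constant is α = ((π/L)² + c)/((π/L)² + 1).
Simplifying, α = 4*π^2/(9 + 4*π^2).


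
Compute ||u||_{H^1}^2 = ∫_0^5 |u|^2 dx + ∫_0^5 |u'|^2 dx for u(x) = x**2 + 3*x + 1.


||u||_{H^1}^2 = 4925/2

The H^1 norm (squared) on an interval (0, L) is
  ||u||_{H^1}^2 = ∫_0^L u(x)^2 dx + ∫_0^L u'(x)^2 dx.
Compute u'(x) = 2*x + 3.
Then u(x)^2 = x**4 + 6*x**3 + 11*x**2 + 6*x + 1 and u'(x)^2 = 4*x**2 + 12*x + 9.
Integrate each monomial from 0 to 5 using ∫_0^5 c·x^n dx = c·5^(n+1)/(n+1):
  ∫_0^5 u(x)^2 dx = ∫_0^5 (x^4 + 6*x^3 + 11*x^2 + 6*x + 1) dx. Term by term:
    ∫_0^5 x^4 dx = 625;  ∫_0^5 6*x^3 dx = 1875/2;  ∫_0^5 11*x^2 dx = 1375/3;
    ∫_0^5 6*x dx = 75;  ∫_0^5 1 dx = 5.
  Sum: 625 + 1875/2 + 1375/3 + 75 + 5 = 12605/6.
  ∫_0^5 u'(x)^2 dx = ∫_0^5 (4*x^2 + 12*x + 9) dx. Term by term:
    ∫_0^5 4*x^2 dx = 500/3;  ∫_0^5 12*x dx = 150;  ∫_0^5 9 dx = 45.
  Sum: 500/3 + 150 + 45 = 1085/3.
Adding: ||u||_{H^1}^2 = 12605/6 + 1085/3 = 4925/2.


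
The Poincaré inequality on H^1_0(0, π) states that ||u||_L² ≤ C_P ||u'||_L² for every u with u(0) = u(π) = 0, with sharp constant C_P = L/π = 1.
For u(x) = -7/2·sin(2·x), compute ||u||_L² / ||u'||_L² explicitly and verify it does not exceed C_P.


||u||_L² / ||u'||_L² = 1/2 < C_P = 1.

u(x) = -7/2·sin(2·x), so u'(x) = -7*cos(2*x).
Writing u(x) = A·sin(kπx/L) with A = -7/2 and k = 2, use ∫_0^L sin²(kπx/L) dx = L/2 and ∫_0^L cos²(kπx/L) dx = L/2.
u² = 49/4·sin²(2·x) and (u')² = 49·cos²(2·x), and each of sin², cos² integrates to L/2 = π/2 over (0, π).
∫_0^π u² dx = 49*π/8, so ||u||_L² = 7*sqrt(2)*sqrt(π)/4.
∫_0^π (u')² dx = 49*π/2, so ||u'||_L² = 7*sqrt(2)*sqrt(π)/2.
Ratio ||u||_L² / ||u'||_L² = 1/2.
Sharp Poincaré constant on H^1_0(0, π) is C_P = L/π = 1, achieved by sin(x).
This is the k = 2 harmonic; the ratio L/(kπ) is strictly less than C_P = L/π, consistent with the sharp inequality ||u||_L² ≤ C_P ||u'||_L².


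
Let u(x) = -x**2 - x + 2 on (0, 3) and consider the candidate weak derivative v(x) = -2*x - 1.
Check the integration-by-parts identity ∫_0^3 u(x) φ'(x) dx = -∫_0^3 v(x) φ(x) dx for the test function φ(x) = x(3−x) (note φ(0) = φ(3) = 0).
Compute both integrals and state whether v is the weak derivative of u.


LHS = 18, RHS = 18. Yes, v = u' weakly.

u(x) = -x**2 - x + 2, classical derivative u'(x) = -2*x - 1.
φ(x) = x(3−x), so φ'(x) = 3 - 2*x.
Note φ(0) = φ(3) = 0, so the boundary term u·φ vanishes.
LHS = ∫_0^3 u(x) φ'(x) dx = ∫_0^3 (2*x^3 - x^2 - 7*x + 6) dx. Term by term:
  ∫_0^3 2*x^3 dx = 81/2;  ∫_0^3 -x^2 dx = -9;  ∫_0^3 -7*x dx = -63/2;
  ∫_0^3 6 dx = 18.
Sum: 81/2 − 9 − 63/2 + 18 = 18.
So LHS = 18.
∫_0^3 v(x) φ(x) dx = ∫_0^3 (2*x^3 - 5*x^2 - 3*x) dx. Term by term:
  ∫_0^3 2*x^3 dx = 81/2;  ∫_0^3 -5*x^2 dx = -45;  ∫_0^3 -3*x dx = -27/2.
Sum: 81/2 − 45 − 27/2 = -18.
So RHS = -∫_0^3 v(x) φ(x) dx = 18.
LHS = RHS, so the identity holds for this test φ.
Moreover u is smooth here and v(x) = u'(x) = -2*x - 1 pointwise, so the identity holds for every test function. Hence v is the weak derivative of u.


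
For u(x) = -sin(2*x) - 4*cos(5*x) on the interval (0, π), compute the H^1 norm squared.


||u||_{H^1(0,π)}^2 = -832/21 + 421*π/2

u'(x) = 20*sin(5*x) - 2*cos(2*x).
Expand u² and (u')² and integrate term by term on (0, π), using: for integers n ≥ 1, ∫_0^π sin²(nx) dx = ∫_0^π cos²(nx) dx = π/2; for n ≠ n', ∫_0^π sin(nx)sin(n'x) dx = ∫_0^π cos(nx)cos(n'x) dx = 0; and by product-to-sum, ∫_0^π sin(nx)cos(n'x) dx = ½∫_0^π [sin((n+n')x) + sin((n−n')x)] dx, which is 0 when n+n' is even and 2n/(n²−n'²) when n+n' is odd (it need not vanish on (0, π)).
  u² squared terms: (-1)²·∫sin(2x)² dx = 1·π/2 = π/2;  (-4)²·∫cos(5x)² dx = 16·π/2 = 8*π.
  u² cross terms: 2·(-1)·(-4)·∫sin(2x)·cos(5x) dx = 8·(-4/21) = -32/21.
  So ∫_0^π u² dx = π/2 + 8*π − 32/21 = -32/21 + 17*π/2.
  (u')² squared terms: (-2)²·∫cos(2x)² dx = 4·π/2 = 2*π;  (20)²·∫sin(5x)² dx = 400·π/2 = 200*π.
  (u')² cross terms: 2·(-2)·(20)·∫cos(2x)·sin(5x) dx = -80·(10/21) = -800/21.
  So ∫_0^π (u')² dx = 2*π + 200*π − 800/21 = -800/21 + 202*π.
||u||_{H^1}^2 = (-32/21 + 17*π/2) + (-800/21 + 202*π) = -832/21 + 421*π/2.


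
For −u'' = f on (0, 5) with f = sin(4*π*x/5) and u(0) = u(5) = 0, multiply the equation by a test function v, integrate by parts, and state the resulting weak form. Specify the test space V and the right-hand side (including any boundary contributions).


V = H^1_0(0, 5) (so v(0) = v(5) = 0); weak form: ∫_0^5 u'v' dx = ∫_0^5 (sin(4*π*x/5)) v dx for all v ∈ V.

Multiply both sides by a test function v and integrate from 0 to 5:
  ∫_0^5 −u''(x) v(x) dx = ∫_0^5 f(x) v(x) dx.
Integrate the LHS by parts once:
  ∫_0^5 −u'' v dx = −[u'(x) v(x)]_0^5 + ∫_0^5 u'(x) v'(x) dx.
Thus ∫_0^5 u'(x) v'(x) dx = ∫_0^5 f(x) v(x) dx + [u'(x) v(x)]_0^5.
Choose V so that boundary terms are either known or forced to vanish.
u is Dirichlet: u(0) = u(5) = 0. Let V = H^1_0(0, 5); then v(0) = v(5) = 0, and [u' v]_0^5 = 0.
Weak formulation: find u (satisfying any essential BC) such that ∫_0^5 u'(x) v'(x) dx = ∫_0^5 f v dx for all v ∈ V.
Substituting f(x) = sin(4*π*x/5), the right-hand side is ∫_0^5 (sin(4*π*x/5)) v dx.


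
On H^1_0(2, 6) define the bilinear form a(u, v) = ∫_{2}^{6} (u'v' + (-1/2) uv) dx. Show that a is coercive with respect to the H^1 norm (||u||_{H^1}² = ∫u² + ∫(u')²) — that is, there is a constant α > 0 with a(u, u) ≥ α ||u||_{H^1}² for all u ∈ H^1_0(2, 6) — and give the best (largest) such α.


α = (-8 + π^2)/(π^2 + 16)

Coercivity of a(·,·) on H^1_0(2, 6) means a(u, u) ≥ α ||u||_{H^1}² for every u ∈ H^1_0.
The interval has length L = 4, and Poincaré/coercivity depend only on L. Here a(u, u) = ∫(u')² + (-1/2)·∫u².
Here c = -1/2 < 0 with |c| < (π/L)² = π^2/16, so coercivity still holds. The condition a(u,u) ≥ α||u||_{H^1}² reads (1−α)∫(u')² ≥ (α−c)∫u². Any admissible α is ≤ 1 (rapidly oscillating u have ∫u²/∫(u')² → 0), and α = 1 would force 0 ≥ (1−c)∫u², impossible since c < 1; so 1−α > 0. By the sharp Poincaré inequality on H^1_0 of an interval of length L, ∫(u')² ≥ (π/L)²∫u² with equality for the first sine mode sin(π(x−x₀)/L) (x₀ the left endpoint), so the inequality holds for all u iff (1−α)(π/L)² ≥ α − c, i.e. α ≤ ((π/L)² + c)/((π/L)² + 1) = (1 + c(L/π)²)/(1 + (L/π)²). (Direct route, valid since c ≤ 0: Poincaré gives c∫u² ≥ c(L/π)²∫(u')², so a(u,u) ≥ (1 + c(L/π)²)∫(u')², while ||u||_{H^1}² ≤ (1 + (L/π)²)∫(u')²; dividing yields the same α.) With (π/L)² = π^2/16 and c = -1/2, the largest admissible constant is α = ((π/L)² + c)/((π/L)² + 1).
Simplifying, α = (-8 + π^2)/(π^2 + 16).


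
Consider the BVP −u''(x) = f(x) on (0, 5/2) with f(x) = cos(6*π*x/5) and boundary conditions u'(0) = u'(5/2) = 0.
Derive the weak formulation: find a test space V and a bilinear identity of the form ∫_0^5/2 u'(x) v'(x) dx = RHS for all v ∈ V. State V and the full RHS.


V = H^1(0, 5/2) (no boundary constraint on v; u is determined up to an additive constant); weak form: ∫_0^5/2 u'v' dx = ∫_0^5/2 (cos(6*π*x/5)) v dx for all v ∈ V.

Multiply both sides by a test function v and integrate from 0 to 5/2:
  ∫_0^5/2 −u''(x) v(x) dx = ∫_0^5/2 f(x) v(x) dx.
Integrate the LHS by parts once:
  ∫_0^5/2 −u'' v dx = −[u'(x) v(x)]_0^5/2 + ∫_0^5/2 u'(x) v'(x) dx.
Thus ∫_0^5/2 u'(x) v'(x) dx = ∫_0^5/2 f(x) v(x) dx + [u'(x) v(x)]_0^5/2.
Choose V so that boundary terms are either known or forced to vanish.
u has homogeneous Neumann: u'(0) = u'(5/2) = 0. So [u' v]_0^5/2 = 0·v(5/2) − 0·v(0) = 0 for any v; take V = H^1(0, 5/2).
Weak formulation: find u (satisfying any essential BC) such that ∫_0^5/2 u'(x) v'(x) dx = ∫_0^5/2 f v dx for all v ∈ V (homogeneous Neumann, so boundary terms vanish).
Substituting f(x) = cos(6*π*x/5), the right-hand side is ∫_0^5/2 (cos(6*π*x/5)) v dx.
Compatibility check (pure Neumann): taking v ≡ 1 ∈ V gives 0 = ∫_0^5/2 f dx + (0) − (0), i.e. ∫_0^5/2 f dx must equal u'(0) − u'(5/2) = 0. Indeed ∫_0^5/2 (cos(6*π*x/5)) dx = 0, so the data are compatible. The solution is then unique only up to an additive constant (fix it e.g. by requiring ∫_0^5/2 u dx = 0).


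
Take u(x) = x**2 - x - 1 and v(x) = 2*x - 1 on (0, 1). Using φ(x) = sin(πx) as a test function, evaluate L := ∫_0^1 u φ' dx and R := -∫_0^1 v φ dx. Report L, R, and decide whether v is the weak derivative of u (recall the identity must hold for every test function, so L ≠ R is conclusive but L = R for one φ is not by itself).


LHS = 0, RHS = 0. Yes, v = u' weakly.

u(x) = x**2 - x - 1, classical derivative u'(x) = 2*x - 1.
φ(x) = sin(πx), so φ'(x) = π*cos(π*x).
Note φ(0) = φ(1) = 0, so the boundary term u·φ vanishes.
LHS = ∫_0^1 u(x) φ'(x) dx = ∫_0^1 (π*x^2*cos(π*x) - π*x*cos(π*x) - π*cos(π*x)) dx. Term by term:
  ∫_0^1 -π*cos(π*x) dx = 0;  ∫_0^1 π*x^2*cos(π*x) dx = -2/π;  ∫_0^1 -π*x*cos(π*x) dx = 2/π.
Sum: 0 − 2/π + 2/π = 0.
So LHS = 0.
∫_0^1 v(x) φ(x) dx = ∫_0^1 (2*x*sin(π*x) - sin(π*x)) dx. Term by term:
  ∫_0^1 -sin(π*x) dx = -2/π;  ∫_0^1 2*x*sin(π*x) dx = 2/π.
Sum: -2/π + 2/π = 0.
So RHS = -∫_0^1 v(x) φ(x) dx = 0.
LHS = RHS, so the identity holds for this test φ.
Moreover u is smooth here and v(x) = u'(x) = 2*x - 1 pointwise, so the identity holds for every test function. Hence v is the weak derivative of u.


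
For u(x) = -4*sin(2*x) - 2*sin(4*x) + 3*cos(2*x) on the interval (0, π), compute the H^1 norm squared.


||u||_{H^1(0,π)}^2 = 193*π/2

u'(x) = -6*sin(2*x) - 8*cos(2*x) - 8*cos(4*x).
Expand u² and (u')² and integrate term by term on (0, π), using: for integers n ≥ 1, ∫_0^π sin²(nx) dx = ∫_0^π cos²(nx) dx = π/2; for n ≠ n', ∫_0^π sin(nx)sin(n'x) dx = ∫_0^π cos(nx)cos(n'x) dx = 0; and by product-to-sum, ∫_0^π sin(nx)cos(n'x) dx = ½∫_0^π [sin((n+n')x) + sin((n−n')x)] dx, which is 0 when n+n' is even and 2n/(n²−n'²) when n+n' is odd (it need not vanish on (0, π)).
  u² squared terms: (-4)²·∫sin(2x)² dx = 16·π/2 = 8*π;  (-2)²·∫sin(4x)² dx = 4·π/2 = 2*π;  (3)²·∫cos(2x)² dx = 9·π/2 = 9*π/2.
  u² cross terms: 2·(-4)·(-2)·∫sin(2x)·sin(4x) dx = 16·(0) = 0;  2·(-4)·(3)·∫sin(2x)·cos(2x) dx = -24·(0) = 0;  2·(-2)·(3)·∫sin(4x)·cos(2x) dx = -12·(0) = 0.
  So ∫_0^π u² dx = 8*π + 2*π + 9*π/2 + 0 + 0 + 0 = 29*π/2.
  (u')² squared terms: (-8)²·∫cos(2x)² dx = 64·π/2 = 32*π;  (-8)²·∫cos(4x)² dx = 64·π/2 = 32*π;  (-6)²·∫sin(2x)² dx = 36·π/2 = 18*π.
  (u')² cross terms: 2·(-8)·(-8)·∫cos(2x)·cos(4x) dx = 128·(0) = 0;  2·(-8)·(-6)·∫cos(2x)·sin(2x) dx = 96·(0) = 0;  2·(-8)·(-6)·∫cos(4x)·sin(2x) dx = 96·(0) = 0.
  So ∫_0^π (u')² dx = 32*π + 32*π + 18*π + 0 + 0 + 0 = 82*π.
||u||_{H^1}^2 = (29*π/2) + (82*π) = 193*π/2.


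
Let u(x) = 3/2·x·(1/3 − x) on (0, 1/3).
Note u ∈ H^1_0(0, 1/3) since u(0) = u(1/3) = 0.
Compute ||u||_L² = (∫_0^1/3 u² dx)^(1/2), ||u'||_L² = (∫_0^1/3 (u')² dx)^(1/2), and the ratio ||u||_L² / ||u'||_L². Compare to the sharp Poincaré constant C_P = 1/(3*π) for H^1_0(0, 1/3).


||u||_L² / ||u'||_L² = sqrt(10)/30 < C_P = 1/(3*π).

u(x) = 3/2·x·(1/3 − x), so u'(x) = 1/2 - 3*x.
u(x) = 3/2·x·(1/3 − x) vanishes at x = 0 and x = 1/3, so u ∈ H^1_0(0, 1/3). Differentiate via the product rule and integrate the resulting polynomials term by term.
  ∫_0^1/3 u² dx = ∫_0^1/3 (9*x^4/4 - 3*x^3/2 + x^2/4) dx. Term by term:
    ∫_0^1/3 9*x^4/4 dx = 1/540;  ∫_0^1/3 -3*x^3/2 dx = -1/216;  ∫_0^1/3 x^2/4 dx = 1/324.
  Sum: 1/540 − 1/216 + 1/324 = 1/3240.
  ∫_0^1/3 (u')² dx = ∫_0^1/3 (9*x^2 - 3*x + 1/4) dx. Term by term:
    ∫_0^1/3 9*x^2 dx = 1/9;  ∫_0^1/3 -3*x dx = -1/6;  ∫_0^1/3 1/4 dx = 1/12.
  Sum: 1/9 − 1/6 + 1/12 = 1/36.
∫_0^1/3 u² dx = 1/3240, so ||u||_L² = sqrt(10)/180.
∫_0^1/3 (u')² dx = 1/36, so ||u'||_L² = 1/6.
Ratio ||u||_L² / ||u'||_L² = sqrt(10)/30.
Sharp Poincaré constant on H^1_0(0, 1/3) is C_P = L/π = 1/(3*π), achieved by sin(3*π·x).
A polynomial bump cannot attain the sharp Poincaré constant (only the first sine eigenfunction does), so the ratio is strictly less than C_P, consistent with ||u||_L² ≤ C_P ||u'||_L².


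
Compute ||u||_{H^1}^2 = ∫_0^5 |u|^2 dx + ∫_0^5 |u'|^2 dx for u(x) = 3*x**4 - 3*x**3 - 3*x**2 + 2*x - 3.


||u||_{H^1}^2 = 173870285/84

The H^1 norm (squared) on an interval (0, L) is
  ||u||_{H^1}^2 = ∫_0^L u(x)^2 dx + ∫_0^L u'(x)^2 dx.
Compute u'(x) = 12*x**3 - 9*x**2 - 6*x + 2.
Then u(x)^2 = 9*x**8 - 18*x**7 - 9*x**6 + 30*x**5 - 21*x**4 + 6*x**3 + 22*x**2 - 12*x + 9 and u'(x)^2 = 144*x**6 - 216*x**5 - 63*x**4 + 156*x**3 - 24*x + 4.
Integrate each monomial from 0 to 5 using ∫_0^5 c·x^n dx = c·5^(n+1)/(n+1):
  ∫_0^5 u(x)^2 dx = ∫_0^5 (9*x^8 - 18*x^7 - 9*x^6 + 30*x^5 - 21*x^4 + 6*x^3 + 22*x^2 - 12*x + 9) dx. Term by term:
    ∫_0^5 9*x^8 dx = 1953125;  ∫_0^5 -18*x^7 dx = -3515625/4;  ∫_0^5 -9*x^6 dx = -703125/7;
    ∫_0^5 30*x^5 dx = 78125;  ∫_0^5 -21*x^4 dx = -13125;  ∫_0^5 6*x^3 dx = 1875/2;
    ∫_0^5 22*x^2 dx = 2750/3;  ∫_0^5 -12*x dx = -150;  ∫_0^5 9 dx = 45.
  Sum: 1953125 − 3515625/4 − 703125/7 + 78125 − 13125 + 1875/2 + 2750/3 − 150 + 45 = 87403805/84.
  ∫_0^5 u'(x)^2 dx = ∫_0^5 (144*x^6 - 216*x^5 - 63*x^4 + 156*x^3 - 24*x + 4) dx. Term by term:
    ∫_0^5 144*x^6 dx = 11250000/7;  ∫_0^5 -216*x^5 dx = -562500;  ∫_0^5 -63*x^4 dx = -39375;
    ∫_0^5 156*x^3 dx = 24375;  ∫_0^5 -24*x dx = -300;  ∫_0^5 4 dx = 20.
  Sum: 11250000/7 − 562500 − 39375 + 24375 − 300 + 20 = 7205540/7.
Adding: ||u||_{H^1}^2 = 87403805/84 + 7205540/7 = 173870285/84.


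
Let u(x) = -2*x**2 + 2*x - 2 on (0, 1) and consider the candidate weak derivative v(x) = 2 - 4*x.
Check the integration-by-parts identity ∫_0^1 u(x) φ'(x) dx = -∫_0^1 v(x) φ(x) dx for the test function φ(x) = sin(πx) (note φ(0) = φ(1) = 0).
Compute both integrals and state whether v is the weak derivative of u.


LHS = 0, RHS = 0. Yes, v = u' weakly.

u(x) = -2*x**2 + 2*x - 2, classical derivative u'(x) = 2 - 4*x.
φ(x) = sin(πx), so φ'(x) = π*cos(π*x).
Note φ(0) = φ(1) = 0, so the boundary term u·φ vanishes.
LHS = ∫_0^1 u(x) φ'(x) dx = ∫_0^1 (-2*π*x^2*cos(π*x) + 2*π*x*cos(π*x) - 2*π*cos(π*x)) dx. Term by term:
  ∫_0^1 -2*π*cos(π*x) dx = 0;  ∫_0^1 -2*π*x^2*cos(π*x) dx = 4/π;  ∫_0^1 2*π*x*cos(π*x) dx = -4/π.
Sum: 0 + 4/π − 4/π = 0.
So LHS = 0.
∫_0^1 v(x) φ(x) dx = ∫_0^1 (-4*x*sin(π*x) + 2*sin(π*x)) dx. Term by term:
  ∫_0^1 2*sin(π*x) dx = 4/π;  ∫_0^1 -4*x*sin(π*x) dx = -4/π.
Sum: 4/π − 4/π = 0.
So RHS = -∫_0^1 v(x) φ(x) dx = 0.
LHS = RHS, so the identity holds for this test φ.
Moreover u is smooth here and v(x) = u'(x) = 2 - 4*x pointwise, so the identity holds for every test function. Hence v is the weak derivative of u.


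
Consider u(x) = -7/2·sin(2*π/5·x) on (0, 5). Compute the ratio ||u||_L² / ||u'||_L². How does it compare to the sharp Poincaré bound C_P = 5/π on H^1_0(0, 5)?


||u||_L² / ||u'||_L² = 5/(2*π) < C_P = 5/π.

u(x) = -7/2·sin(2*π/5·x), so u'(x) = -7*π*cos(2*π*x/5)/5.
Writing u(x) = A·sin(kπx/L) with A = -7/2 and k = 2, use ∫_0^L sin²(kπx/L) dx = L/2 and ∫_0^L cos²(kπx/L) dx = L/2.
u² = 49/4·sin²(2*π/5·x) and (u')² = 49*π^2/25·cos²(2*π/5·x), and each of sin², cos² integrates to L/2 = 5/2 over (0, 5).
∫_0^5 u² dx = 245/8, so ||u||_L² = 7*sqrt(10)/4.
∫_0^5 (u')² dx = 49*π^2/10, so ||u'||_L² = 7*sqrt(10)*π/10.
Ratio ||u||_L² / ||u'||_L² = 5/(2*π).
Sharp Poincaré constant on H^1_0(0, 5) is C_P = L/π = 5/π, achieved by sin(π/5·x).
This is the k = 2 harmonic; the ratio L/(kπ) is strictly less than C_P = L/π, consistent with the sharp inequality ||u||_L² ≤ C_P ||u'||_L².


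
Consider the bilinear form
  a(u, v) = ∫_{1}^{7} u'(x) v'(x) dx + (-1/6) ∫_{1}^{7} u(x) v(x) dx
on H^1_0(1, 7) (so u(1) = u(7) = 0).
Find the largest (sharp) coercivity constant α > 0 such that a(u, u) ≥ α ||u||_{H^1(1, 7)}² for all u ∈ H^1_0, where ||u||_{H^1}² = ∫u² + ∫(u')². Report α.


α = (-6 + π^2)/(π^2 + 36)

Coercivity of a(·,·) on H^1_0(1, 7) means a(u, u) ≥ α ||u||_{H^1}² for every u ∈ H^1_0.
The interval has length L = 6, and Poincaré/coercivity depend only on L. Here a(u, u) = ∫(u')² + (-1/6)·∫u².
Here c = -1/6 < 0 with |c| < (π/L)² = π^2/36, so coercivity still holds. The condition a(u,u) ≥ α||u||_{H^1}² reads (1−α)∫(u')² ≥ (α−c)∫u². Any admissible α is ≤ 1 (rapidly oscillating u have ∫u²/∫(u')² → 0), and α = 1 would force 0 ≥ (1−c)∫u², impossible since c < 1; so 1−α > 0. By the sharp Poincaré inequality on H^1_0 of an interval of length L, ∫(u')² ≥ (π/L)²∫u² with equality for the first sine mode sin(π(x−x₀)/L) (x₀ the left endpoint), so the inequality holds for all u iff (1−α)(π/L)² ≥ α − c, i.e. α ≤ ((π/L)² + c)/((π/L)² + 1) = (1 + c(L/π)²)/(1 + (L/π)²). (Direct route, valid since c ≤ 0: Poincaré gives c∫u² ≥ c(L/π)²∫(u')², so a(u,u) ≥ (1 + c(L/π)²)∫(u')², while ||u||_{H^1}² ≤ (1 + (L/π)²)∫(u')²; dividing yields the same α.) With (π/L)² = π^2/36 and c = -1/6, the largest admissible constant is α = ((π/L)² + c)/((π/L)² + 1).
Simplifying, α = (-6 + π^2)/(π^2 + 36).


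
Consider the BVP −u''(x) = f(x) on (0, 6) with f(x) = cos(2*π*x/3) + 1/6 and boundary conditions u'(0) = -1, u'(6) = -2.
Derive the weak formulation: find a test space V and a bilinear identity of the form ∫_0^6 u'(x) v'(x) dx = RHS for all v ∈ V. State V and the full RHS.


V = H^1(0, 6) (v unrestricted at boundary; u is determined up to an additive constant); weak form: ∫_0^6 u'v' dx = ∫_0^6 (cos(2*π*x/3) + 1/6) v dx − 2·v(6) + v(0) for all v ∈ V.

Multiply both sides by a test function v and integrate from 0 to 6:
  ∫_0^6 −u''(x) v(x) dx = ∫_0^6 f(x) v(x) dx.
Integrate the LHS by parts once:
  ∫_0^6 −u'' v dx = −[u'(x) v(x)]_0^6 + ∫_0^6 u'(x) v'(x) dx.
Thus ∫_0^6 u'(x) v'(x) dx = ∫_0^6 f(x) v(x) dx + [u'(x) v(x)]_0^6.
Choose V so that boundary terms are either known or forced to vanish.
u has inhomogeneous Neumann u'(0) = -1, u'(6) = -2. [u' v]_0^6 = (-2)·v(6) − (-1)·v(0) = − 2·v(6) + v(0). Take V = H^1(0, 6); boundary term becomes part of RHS.
Weak formulation: find u (satisfying any essential BC) such that ∫_0^6 u'(x) v'(x) dx = ∫_0^6 f v dx − 2·v(6) + v(0) for all v ∈ V (Neumann data are natural BCs: they enter the RHS as boundary terms).
Substituting f(x) = cos(2*π*x/3) + 1/6, the right-hand side is ∫_0^6 (cos(2*π*x/3) + 1/6) v dx − 2·v(6) + v(0).
Compatibility check (pure Neumann): taking v ≡ 1 ∈ V gives 0 = ∫_0^6 f dx + (-2) − (-1), i.e. ∫_0^6 f dx must equal u'(0) − u'(6) = 1. Indeed ∫_0^6 (cos(2*π*x/3) + 1/6) dx = 1, so the data are compatible. The solution is then unique only up to an additive constant (fix it e.g. by requiring ∫_0^6 u dx = 0).


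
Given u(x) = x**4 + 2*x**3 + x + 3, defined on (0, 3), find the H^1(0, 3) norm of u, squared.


||u||_{H^1}^2 = 1442397/70

The H^1 norm (squared) on an interval (0, L) is
  ||u||_{H^1}^2 = ∫_0^L u(x)^2 dx + ∫_0^L u'(x)^2 dx.
Compute u'(x) = 4*x**3 + 6*x**2 + 1.
Then u(x)^2 = x**8 + 4*x**7 + 4*x**6 + 2*x**5 + 10*x**4 + 12*x**3 + x**2 + 6*x + 9 and u'(x)^2 = 16*x**6 + 48*x**5 + 36*x**4 + 8*x**3 + 12*x**2 + 1.
Integrate each monomial from 0 to 3 using ∫_0^3 c·x^n dx = c·3^(n+1)/(n+1):
  ∫_0^3 u(x)^2 dx = ∫_0^3 (x^8 + 4*x^7 + 4*x^6 + 2*x^5 + 10*x^4 + 12*x^3 + x^2 + 6*x + 9) dx. Term by term:
    ∫_0^3 x^8 dx = 2187;  ∫_0^3 4*x^7 dx = 6561/2;  ∫_0^3 4*x^6 dx = 8748/7;
    ∫_0^3 2*x^5 dx = 243;  ∫_0^3 10*x^4 dx = 486;  ∫_0^3 12*x^3 dx = 243;
    ∫_0^3 x^2 dx = 9;  ∫_0^3 6*x dx = 27;  ∫_0^3 9 dx = 27.
  Sum: 2187 + 6561/2 + 8748/7 + 243 + 486 + 243 + 9 + 27 + 27 = 108531/14.
  ∫_0^3 u'(x)^2 dx = ∫_0^3 (16*x^6 + 48*x^5 + 36*x^4 + 8*x^3 + 12*x^2 + 1) dx. Term by term:
    ∫_0^3 16*x^6 dx = 34992/7;  ∫_0^3 48*x^5 dx = 5832;  ∫_0^3 36*x^4 dx = 8748/5;
    ∫_0^3 8*x^3 dx = 162;  ∫_0^3 12*x^2 dx = 108;  ∫_0^3 1 dx = 3.
  Sum: 34992/7 + 5832 + 8748/5 + 162 + 108 + 3 = 449871/35.
Adding: ||u||_{H^1}^2 = 108531/14 + 449871/35 = 1442397/70.


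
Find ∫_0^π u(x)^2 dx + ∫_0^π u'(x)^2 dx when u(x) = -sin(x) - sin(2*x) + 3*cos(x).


||u||_{H^1(0,π)}^2 = -16 + 25*π/2

u'(x) = -3*sin(x) - cos(x) - 2*cos(2*x).
Expand u² and (u')² and integrate term by term on (0, π), using: for integers n ≥ 1, ∫_0^π sin²(nx) dx = ∫_0^π cos²(nx) dx = π/2; for n ≠ n', ∫_0^π sin(nx)sin(n'x) dx = ∫_0^π cos(nx)cos(n'x) dx = 0; and by product-to-sum, ∫_0^π sin(nx)cos(n'x) dx = ½∫_0^π [sin((n+n')x) + sin((n−n')x)] dx, which is 0 when n+n' is even and 2n/(n²−n'²) when n+n' is odd (it need not vanish on (0, π)).
  u² squared terms: (-1)²·∫sin(x)² dx = 1·π/2 = π/2;  (-1)²·∫sin(2x)² dx = 1·π/2 = π/2;  (3)²·∫cos(x)² dx = 9·π/2 = 9*π/2.
  u² cross terms: 2·(-1)·(-1)·∫sin(x)·sin(2x) dx = 2·(0) = 0;  2·(-1)·(3)·∫sin(x)·cos(x) dx = -6·(0) = 0;  2·(-1)·(3)·∫sin(2x)·cos(x) dx = -6·(4/3) = -8.
  So ∫_0^π u² dx = π/2 + π/2 + 9*π/2 + 0 + 0 − 8 = -8 + 11*π/2.
  (u')² squared terms: (-1)²·∫cos(x)² dx = 1·π/2 = π/2;  (-3)²·∫sin(x)² dx = 9·π/2 = 9*π/2;  (-2)²·∫cos(2x)² dx = 4·π/2 = 2*π.
  (u')² cross terms: 2·(-1)·(-3)·∫cos(x)·sin(x) dx = 6·(0) = 0;  2·(-1)·(-2)·∫cos(x)·cos(2x) dx = 4·(0) = 0;  2·(-3)·(-2)·∫sin(x)·cos(2x) dx = 12·(-2/3) = -8.
  So ∫_0^π (u')² dx = π/2 + 9*π/2 + 2*π + 0 + 0 − 8 = -8 + 7*π.
||u||_{H^1}^2 = (-8 + 11*π/2) + (-8 + 7*π) = -16 + 25*π/2.
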